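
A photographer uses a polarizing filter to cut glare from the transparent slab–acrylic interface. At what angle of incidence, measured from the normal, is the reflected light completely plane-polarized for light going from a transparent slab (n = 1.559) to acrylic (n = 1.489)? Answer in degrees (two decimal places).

Here n₂/n₁ = 1.489/1.559 = 0.9551, and Brewster's law gives tan θ_B = n₂/n₁.
So θ_B = arctan 0.9551 = 43.68°.

θ_B ≈ 43.68°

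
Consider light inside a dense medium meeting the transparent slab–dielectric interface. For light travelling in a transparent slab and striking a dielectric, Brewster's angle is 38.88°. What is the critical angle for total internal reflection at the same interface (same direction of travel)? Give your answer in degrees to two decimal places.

θ_c ≈ 53.74°

From Brewster, n₂/n₁ = tan θ_B = tan 38.88° = 0.8063.
Then sin θ_c = n₂/n₁ = 0.8063, so θ_c = arcsin 0.8063 = 53.74°.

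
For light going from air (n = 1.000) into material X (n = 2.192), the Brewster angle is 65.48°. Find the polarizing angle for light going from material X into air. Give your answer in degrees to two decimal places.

The two Brewster angles are complementary: θ_B' = 90° − θ_B = 90° − 65.48° = 24.52°.

θ_B' ≈ 24.52°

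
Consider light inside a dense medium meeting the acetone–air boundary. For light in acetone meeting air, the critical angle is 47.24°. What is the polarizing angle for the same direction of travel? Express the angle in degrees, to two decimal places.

θ_B ≈ 36.29°

At the critical angle sin θ_c = n₂/n₁, giving n₂/n₁ = sin 47.24° = 0.7342.
Then tan θ_B = n₂/n₁ = 0.7342, so θ_B = arctan 0.7342 = 36.29°.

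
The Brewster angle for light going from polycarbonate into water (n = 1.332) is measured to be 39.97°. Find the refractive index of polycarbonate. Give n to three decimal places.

Brewster's law: tan θ_B = n₂/n₁ (light incident in polycarbonate, refracted into water).
n₁ = n₂ / tan θ_B = 1.332 / tan 39.97° = 1.589.

n ≈ 1.589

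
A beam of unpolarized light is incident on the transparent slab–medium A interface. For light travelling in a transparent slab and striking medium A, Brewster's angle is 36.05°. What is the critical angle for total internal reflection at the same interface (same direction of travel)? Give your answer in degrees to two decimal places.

θ_c ≈ 46.71°

n₂/n₁ = tan 36.05° = 0.7279; the critical angle satisfies sin θ_c = n₂/n₁.
θ_c = arcsin(0.7279) = 46.71°.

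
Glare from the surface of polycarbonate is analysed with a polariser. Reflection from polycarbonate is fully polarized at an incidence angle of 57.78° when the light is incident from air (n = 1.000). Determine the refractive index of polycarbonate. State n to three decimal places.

n ≈ 1.587

At Brewster's angle, tan θ_B = n₂/n₁ with n₁ on the incident side (air) and n₂ on the transmitted side (polycarbonate).
n₂ = n₁ tan θ_B = 1.000 × tan 57.78° = 1.587.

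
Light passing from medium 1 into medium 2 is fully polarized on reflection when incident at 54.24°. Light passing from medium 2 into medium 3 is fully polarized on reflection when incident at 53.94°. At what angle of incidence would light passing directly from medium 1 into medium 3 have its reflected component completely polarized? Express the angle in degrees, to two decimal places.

tan θ_B(1→2) = n₂/n₁ = tan 54.24° = 1.3886.
tan θ_B(2→3) = n₃/n₂ = tan 53.94° = 1.3734.
n₃/n₁ = 1.9070. Then tan θ_B(1→3) = n₃/n₁, so θ_B(1→3) = arctan(1.9070) = 62.33°.

θ_B ≈ 62.33°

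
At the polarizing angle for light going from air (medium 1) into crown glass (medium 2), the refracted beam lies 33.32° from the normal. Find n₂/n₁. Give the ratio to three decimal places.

θ_B + θ_t = 90°, so θ_B = 90° − 33.32° = 56.68°.
tan θ_B = n₂/n₁, so n₂/n₁ = tan 56.68° = 1.521.

n₂/n₁ ≈ 1.521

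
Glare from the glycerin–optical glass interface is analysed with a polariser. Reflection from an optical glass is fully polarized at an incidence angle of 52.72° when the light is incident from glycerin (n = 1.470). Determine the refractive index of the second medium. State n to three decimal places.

n ≈ 1.931

Brewster's law: tan θ_B = n₂/n₁ (light incident in glycerin, refracted into an optical glass).
n₂ = n₁ tan θ_B = 1.470 × tan 52.72° = 1.931.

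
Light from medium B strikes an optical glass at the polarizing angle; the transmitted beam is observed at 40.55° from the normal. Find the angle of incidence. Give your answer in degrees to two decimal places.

θ_B ≈ 49.45°

Since the reflected and refracted rays are at right angles at the polarizing angle, θ_B + θ_t = 90°.
θ_B = 90° − 40.55° = 49.45°.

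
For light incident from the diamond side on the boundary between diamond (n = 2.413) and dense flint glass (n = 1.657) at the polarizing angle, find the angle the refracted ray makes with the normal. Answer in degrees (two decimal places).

θ_t ≈ 55.52°

tan θ_B = n₂/n₁ = 1.657/2.413 = 0.6867, so θ_B = 34.48°.
The refracted ray is perpendicular to the reflected ray, so θ_t = 90° − θ_B = 55.52°.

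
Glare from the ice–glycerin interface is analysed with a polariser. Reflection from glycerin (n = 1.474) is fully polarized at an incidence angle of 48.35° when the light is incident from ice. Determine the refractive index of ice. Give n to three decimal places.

n ≈ 1.311

Full polarization of the reflected beam means tan θ_B = n₂/n₁, where n₁ is the incident medium (ice).
n₁ = n₂ / tan θ_B = 1.474 / tan 48.35° = 1.311.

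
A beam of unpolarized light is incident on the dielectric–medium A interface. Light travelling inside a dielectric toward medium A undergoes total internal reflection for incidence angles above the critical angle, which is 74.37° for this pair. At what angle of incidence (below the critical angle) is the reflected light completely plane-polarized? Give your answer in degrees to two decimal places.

θ_B ≈ 43.92°

n₂/n₁ = sin θ_c = sin 74.37° = 0.9630.
tan θ_B equals the same ratio, so θ_B = arctan(0.9630) = 43.92°.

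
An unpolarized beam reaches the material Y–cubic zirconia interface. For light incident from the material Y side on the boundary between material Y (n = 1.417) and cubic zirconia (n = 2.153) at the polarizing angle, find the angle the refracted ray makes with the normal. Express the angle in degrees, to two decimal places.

θ_t ≈ 33.35°

First find Brewster's angle: tan θ_B = 2.153/1.417 = 1.5194, giving θ_B = 56.65°.
Since θ_B + θ_t = 90° at Brewster incidence, θ_t = 90° − 56.65° = 33.35°.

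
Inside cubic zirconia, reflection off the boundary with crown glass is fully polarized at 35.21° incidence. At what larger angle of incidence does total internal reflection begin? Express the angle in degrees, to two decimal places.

From Brewster, n₂/n₁ = tan θ_B = tan 35.21° = 0.7057.
Then sin θ_c = n₂/n₁ = 0.7057, so θ_c = arcsin 0.7057 = 44.88°.

θ_c ≈ 44.88°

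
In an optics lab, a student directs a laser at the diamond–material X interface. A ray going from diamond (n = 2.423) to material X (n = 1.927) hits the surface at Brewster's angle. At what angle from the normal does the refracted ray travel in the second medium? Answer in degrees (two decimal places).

θ_t ≈ 51.50°

θ_B = arctan(n₂/n₁) = arctan(1.927/2.423) = 38.50°.
The refracted ray is perpendicular to the reflected ray, so θ_t = 90° − θ_B = 51.50°.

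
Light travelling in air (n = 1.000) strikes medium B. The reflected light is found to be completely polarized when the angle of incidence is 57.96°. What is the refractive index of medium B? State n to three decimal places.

Full polarization of the reflected beam means tan θ_B = n₂/n₁, where n₁ is the incident medium (air).
n₂ = n₁ tan θ_B = 1.000 × tan 57.96° = 1.598.

n ≈ 1.598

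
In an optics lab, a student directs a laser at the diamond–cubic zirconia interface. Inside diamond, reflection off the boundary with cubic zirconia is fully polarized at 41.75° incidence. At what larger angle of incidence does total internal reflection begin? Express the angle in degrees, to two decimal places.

θ_c ≈ 63.19°

n₂/n₁ = tan 41.75° = 0.8925; the critical angle satisfies sin θ_c = n₂/n₁.
θ_c = arcsin(0.8925) = 63.19°.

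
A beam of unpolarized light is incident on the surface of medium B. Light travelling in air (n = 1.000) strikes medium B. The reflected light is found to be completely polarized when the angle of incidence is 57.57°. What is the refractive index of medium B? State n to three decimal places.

n ≈ 1.574

Full polarization of the reflected beam means tan θ_B = n₂/n₁, where n₁ is the incident medium (air).
n₂ = n₁ tan θ_B = 1.000 × tan 57.57° = 1.574.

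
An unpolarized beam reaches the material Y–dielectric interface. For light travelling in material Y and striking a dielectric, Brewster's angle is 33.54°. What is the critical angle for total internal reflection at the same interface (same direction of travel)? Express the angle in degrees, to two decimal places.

θ_c ≈ 41.52°

n₂/n₁ = tan 33.54° = 0.6629; the critical angle satisfies sin θ_c = n₂/n₁.
θ_c = arcsin(0.6629) = 41.52°.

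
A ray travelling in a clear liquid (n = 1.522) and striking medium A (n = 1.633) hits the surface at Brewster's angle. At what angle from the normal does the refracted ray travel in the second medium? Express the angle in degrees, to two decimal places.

tan θ_B = n₂/n₁ = 1.633/1.522 = 1.0729, so θ_B = 47.01°.
At Brewster's angle the reflected and refracted rays are perpendicular, so θ_t = 90° − θ_B = 90° − 47.01° = 42.99°.

θ_t ≈ 42.99°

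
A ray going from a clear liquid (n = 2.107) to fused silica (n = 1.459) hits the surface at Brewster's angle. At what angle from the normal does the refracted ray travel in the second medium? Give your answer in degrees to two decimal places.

θ_B = arctan(n₂/n₁) = arctan(1.459/2.107) = 34.70°.
At Brewster's angle the reflected and refracted rays are perpendicular, so θ_t = 90° − θ_B = 90° − 34.70° = 55.30°.

θ_t ≈ 55.30°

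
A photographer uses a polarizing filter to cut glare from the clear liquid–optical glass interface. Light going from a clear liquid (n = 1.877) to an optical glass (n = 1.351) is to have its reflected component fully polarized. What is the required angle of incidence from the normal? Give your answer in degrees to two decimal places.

θ_B ≈ 35.75°

The reflected p-component vanishes when tan θ_B = n₂/n₁.
Brewster's condition: tan θ_B = n₂/n₁ = 1.351/1.877 = 0.7198.
θ_B = arctan(0.7198) = 35.75°.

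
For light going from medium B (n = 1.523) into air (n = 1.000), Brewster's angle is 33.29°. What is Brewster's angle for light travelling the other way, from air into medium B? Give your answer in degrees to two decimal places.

θ_B' ≈ 56.71°

The two Brewster angles are complementary: θ_B' = 90° − θ_B = 90° − 33.29° = 56.71°.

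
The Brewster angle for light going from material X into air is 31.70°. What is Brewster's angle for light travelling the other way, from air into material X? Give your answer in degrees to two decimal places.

θ_B' ≈ 58.30°

Reversing the direction swaps n₁ and n₂, so tan θ_B' = 1/tan θ_B and θ_B' = 90° − θ_B.
Hence θ_B' = 90° − 31.70° = 58.30°.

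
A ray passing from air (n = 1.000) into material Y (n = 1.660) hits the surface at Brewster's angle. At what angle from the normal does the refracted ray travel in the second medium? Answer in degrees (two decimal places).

tan θ_B = n₂/n₁ = 1.660/1.000 = 1.6600, so θ_B = 58.93°.
The refracted ray is perpendicular to the reflected ray, so θ_t = 90° − θ_B = 31.07°.

θ_t ≈ 31.07°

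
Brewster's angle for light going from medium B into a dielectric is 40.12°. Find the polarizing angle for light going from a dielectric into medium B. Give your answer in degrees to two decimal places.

The two Brewster angles are complementary: θ_B' = 90° − θ_B = 90° − 40.12° = 49.88°.

θ_B' ≈ 49.88°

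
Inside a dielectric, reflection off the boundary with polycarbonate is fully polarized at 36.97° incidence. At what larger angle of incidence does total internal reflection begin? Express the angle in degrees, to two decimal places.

θ_c ≈ 48.83°

tan θ_B = n₂/n₁ = tan 36.97° = 0.7527.
Total internal reflection: sin θ_c = n₂/n₁ = 0.7527.
θ_c = arcsin(0.7527) = 48.83°.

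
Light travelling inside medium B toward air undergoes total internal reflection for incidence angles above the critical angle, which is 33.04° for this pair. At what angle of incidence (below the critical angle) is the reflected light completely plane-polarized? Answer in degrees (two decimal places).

At the critical angle sin θ_c = n₂/n₁, giving n₂/n₁ = sin 33.04° = 0.5452.
Then tan θ_B = n₂/n₁ = 0.5452, so θ_B = arctan 0.5452 = 28.60°.

θ_B ≈ 28.60°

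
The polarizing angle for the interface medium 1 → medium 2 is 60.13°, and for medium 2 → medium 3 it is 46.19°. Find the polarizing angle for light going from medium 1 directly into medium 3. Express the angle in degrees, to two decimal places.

tan θ_B(1→2) = n₂/n₁ = tan 60.13° = 1.7412.
tan θ_B(2→3) = n₃/n₂ = tan 46.19° = 1.0424.
So n₃/n₁ = (n₂/n₁)(n₃/n₂) = 1.7412 × 1.0424 = 1.8150.
θ_B(1→3) = arctan(1.8150) = 61.15°.

θ_B ≈ 61.15°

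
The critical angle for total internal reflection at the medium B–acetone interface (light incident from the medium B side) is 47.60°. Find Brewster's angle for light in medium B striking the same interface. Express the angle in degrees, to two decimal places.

θ_B ≈ 36.44°

sin θ_c = n₂/n₁, so n₂/n₁ = sin 47.60° = 0.7385.
Brewster: tan θ_B = n₂/n₁ = 0.7385.
θ_B = arctan(0.7385) = 36.44°.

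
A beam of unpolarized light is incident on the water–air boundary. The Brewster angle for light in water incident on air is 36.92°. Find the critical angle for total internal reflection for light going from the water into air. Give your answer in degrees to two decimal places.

From Brewster, n₂/n₁ = tan θ_B = tan 36.92° = 0.7514.
Then sin θ_c = n₂/n₁ = 0.7514, so θ_c = arcsin 0.7514 = 48.71°.

θ_c ≈ 48.71°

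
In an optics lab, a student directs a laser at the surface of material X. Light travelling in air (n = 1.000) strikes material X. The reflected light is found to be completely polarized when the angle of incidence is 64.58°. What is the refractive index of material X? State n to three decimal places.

Brewster's law: tan θ_B = n₂/n₁ (light incident in air, refracted into material X).
n₂ = n₁ tan θ_B = 1.000 × tan 64.58° = 2.104.

n ≈ 2.104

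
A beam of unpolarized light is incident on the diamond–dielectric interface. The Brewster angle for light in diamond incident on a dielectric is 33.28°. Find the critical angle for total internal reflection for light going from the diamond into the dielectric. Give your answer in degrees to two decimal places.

tan θ_B = n₂/n₁ = tan 33.28° = 0.6564.
Total internal reflection: sin θ_c = n₂/n₁ = 0.6564.
θ_c = arcsin(0.6564) = 41.02°.

θ_c ≈ 41.02°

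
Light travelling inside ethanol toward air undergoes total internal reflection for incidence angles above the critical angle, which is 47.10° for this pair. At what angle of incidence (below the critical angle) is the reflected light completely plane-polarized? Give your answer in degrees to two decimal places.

sin θ_c = n₂/n₁, so n₂/n₁ = sin 47.10° = 0.7325.
Brewster: tan θ_B = n₂/n₁ = 0.7325.
θ_B = arctan(0.7325) = 36.22°.

θ_B ≈ 36.22°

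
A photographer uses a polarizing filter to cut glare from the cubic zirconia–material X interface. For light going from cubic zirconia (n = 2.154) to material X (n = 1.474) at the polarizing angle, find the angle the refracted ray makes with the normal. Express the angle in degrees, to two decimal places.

θ_t ≈ 55.62°

θ_B = arctan(n₂/n₁) = arctan(1.474/2.154) = 34.38°.
At Brewster's angle the reflected and refracted rays are perpendicular, so θ_t = 90° − θ_B = 90° − 34.38° = 55.62°.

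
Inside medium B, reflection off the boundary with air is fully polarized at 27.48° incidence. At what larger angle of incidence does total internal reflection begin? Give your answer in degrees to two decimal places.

θ_c ≈ 31.34°

n₂/n₁ = tan 27.48° = 0.5201; the critical angle satisfies sin θ_c = n₂/n₁.
θ_c = arcsin(0.5201) = 31.34°.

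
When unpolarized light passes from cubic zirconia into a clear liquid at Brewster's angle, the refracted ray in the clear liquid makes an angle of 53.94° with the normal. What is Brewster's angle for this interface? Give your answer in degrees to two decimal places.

θ_B ≈ 36.06°

Since the reflected and refracted rays are at right angles at the polarizing angle, θ_B + θ_t = 90°.
So θ_B = 90° − θ_t = 90° − 53.94° = 36.06°.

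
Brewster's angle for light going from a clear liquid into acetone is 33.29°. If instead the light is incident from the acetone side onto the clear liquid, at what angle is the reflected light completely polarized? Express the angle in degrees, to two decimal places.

tan θ_B' = n₁/n₂ = 1/tan θ_B, so θ_B' = 90° − θ_B.
θ_B' = 90° − 33.29° = 56.71°.

θ_B' ≈ 56.71°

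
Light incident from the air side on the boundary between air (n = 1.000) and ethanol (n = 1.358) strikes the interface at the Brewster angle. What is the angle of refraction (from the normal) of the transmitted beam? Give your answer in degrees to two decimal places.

θ_B = arctan(n₂/n₁) = arctan(1.358/1.000) = 53.63°.
At Brewster's angle the reflected and refracted rays are perpendicular, so θ_t = 90° − θ_B = 90° − 53.63° = 36.37°.

θ_t ≈ 36.37°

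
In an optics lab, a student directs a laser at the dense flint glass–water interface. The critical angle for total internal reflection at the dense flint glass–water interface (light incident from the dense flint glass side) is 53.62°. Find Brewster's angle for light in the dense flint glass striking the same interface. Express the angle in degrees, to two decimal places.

sin θ_c = n₂/n₁, so n₂/n₁ = sin 53.62° = 0.8051.
Brewster: tan θ_B = n₂/n₁ = 0.8051.
θ_B = arctan(0.8051) = 38.84°.

θ_B ≈ 38.84°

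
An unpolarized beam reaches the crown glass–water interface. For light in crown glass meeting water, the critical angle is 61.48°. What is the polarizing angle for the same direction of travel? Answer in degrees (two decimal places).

sin θ_c = n₂/n₁, so n₂/n₁ = sin 61.48° = 0.8787.
Brewster: tan θ_B = n₂/n₁ = 0.8787.
θ_B = arctan(0.8787) = 41.30°.

θ_B ≈ 41.30°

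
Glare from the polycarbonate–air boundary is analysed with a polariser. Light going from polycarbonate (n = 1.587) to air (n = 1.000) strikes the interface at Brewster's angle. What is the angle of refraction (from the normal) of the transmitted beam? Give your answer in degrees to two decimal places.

tan θ_B = n₂/n₁ = 1.000/1.587 = 0.6301, so θ_B = 32.22°.
The refracted ray is perpendicular to the reflected ray, so θ_t = 90° − θ_B = 57.78°.

θ_t ≈ 57.78°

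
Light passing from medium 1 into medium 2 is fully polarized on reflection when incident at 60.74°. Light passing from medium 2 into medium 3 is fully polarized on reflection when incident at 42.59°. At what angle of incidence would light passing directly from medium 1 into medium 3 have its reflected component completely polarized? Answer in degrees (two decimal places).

tan θ_B(1→2) = n₂/n₁ = tan 60.74° = 1.7849.
tan θ_B(2→3) = n₃/n₂ = tan 42.59° = 0.9192.
n₃/n₁ = 1.6407. Then tan θ_B(1→3) = n₃/n₁, so θ_B(1→3) = arctan(1.6407) = 58.64°.

θ_B ≈ 58.64°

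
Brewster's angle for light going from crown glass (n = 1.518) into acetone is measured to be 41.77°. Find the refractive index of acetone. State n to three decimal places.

At Brewster's angle, tan θ_B = n₂/n₁ with n₁ on the incident side (crown glass) and n₂ on the transmitted side (acetone).
n₂ = n₁ tan θ_B = 1.518 × tan 41.77° = 1.356.

n ≈ 1.356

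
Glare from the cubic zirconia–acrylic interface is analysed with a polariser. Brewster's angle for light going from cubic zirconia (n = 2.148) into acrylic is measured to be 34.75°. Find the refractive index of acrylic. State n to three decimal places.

n ≈ 1.490

Full polarization of the reflected beam means tan θ_B = n₂/n₁, where n₁ is the incident medium (cubic zirconia).
n₂ = n₁ tan θ_B = 2.148 × tan 34.75° = 1.490.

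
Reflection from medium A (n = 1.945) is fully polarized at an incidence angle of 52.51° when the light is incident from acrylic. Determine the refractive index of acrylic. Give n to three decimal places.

At Brewster's angle, tan θ_B = n₂/n₁ with n₁ on the incident side (acrylic) and n₂ on the transmitted side (medium A).
n₁ = n₂ / tan θ_B = 1.945 / tan 52.51° = 1.492.

n ≈ 1.492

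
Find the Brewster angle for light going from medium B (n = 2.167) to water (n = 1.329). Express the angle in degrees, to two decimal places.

θ_B ≈ 31.52°

The reflected p-component vanishes when tan θ_B = n₂/n₁.
Brewster's condition: tan θ_B = n₂/n₁ = 1.329/2.167 = 0.6133.
So θ_B = arctan 0.6133 = 31.52°.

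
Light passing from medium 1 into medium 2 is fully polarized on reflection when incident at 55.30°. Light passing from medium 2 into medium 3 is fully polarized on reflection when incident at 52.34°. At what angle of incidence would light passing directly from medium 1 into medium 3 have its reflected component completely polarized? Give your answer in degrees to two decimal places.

θ_B ≈ 61.88°

Each Brewster angle gives a ratio: n₂/n₁ = tan 55.30° = 1.4442, n₃/n₂ = tan 52.34° = 1.2957.
So n₃/n₁ = (n₂/n₁)(n₃/n₂) = 1.4442 × 1.2957 = 1.8713.
θ_B(1→3) = arctan(1.8713) = 61.88°.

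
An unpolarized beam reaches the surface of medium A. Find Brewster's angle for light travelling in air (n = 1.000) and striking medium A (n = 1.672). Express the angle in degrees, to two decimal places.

θ_B ≈ 59.12°

Here n₂/n₁ = 1.672/1.000 = 1.6720, and Brewster's law gives tan θ_B = n₂/n₁. Taking the arctangent, θ_B = 59.12°.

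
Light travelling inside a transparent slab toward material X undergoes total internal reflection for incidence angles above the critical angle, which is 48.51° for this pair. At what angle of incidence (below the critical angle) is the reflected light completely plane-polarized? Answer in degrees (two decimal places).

sin θ_c = n₂/n₁, so n₂/n₁ = sin 48.51° = 0.7491.
Brewster: tan θ_B = n₂/n₁ = 0.7491.
θ_B = arctan(0.7491) = 36.84°.

θ_B ≈ 36.84°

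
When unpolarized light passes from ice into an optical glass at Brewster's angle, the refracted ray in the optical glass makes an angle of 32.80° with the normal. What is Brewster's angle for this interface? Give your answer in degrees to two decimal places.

At Brewster's angle the reflected and refracted rays are perpendicular, so θ_B + θ_t = 90°.
So θ_B = 90° − θ_t = 90° − 32.80° = 57.20°.

θ_B ≈ 57.20°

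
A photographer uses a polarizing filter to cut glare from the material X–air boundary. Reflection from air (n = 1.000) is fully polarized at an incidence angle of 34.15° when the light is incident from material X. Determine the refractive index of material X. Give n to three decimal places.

Full polarization of the reflected beam means tan θ_B = n₂/n₁, where n₁ is the incident medium (material X).
n₁ = n₂ / tan θ_B = 1.000 / tan 34.15° = 1.474.

n ≈ 1.474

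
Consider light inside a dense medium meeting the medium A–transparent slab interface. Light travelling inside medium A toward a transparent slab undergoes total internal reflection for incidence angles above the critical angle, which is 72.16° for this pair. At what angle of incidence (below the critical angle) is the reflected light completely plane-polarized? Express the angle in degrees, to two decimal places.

sin θ_c = n₂/n₁, so n₂/n₁ = sin 72.16° = 0.9519.
Brewster: tan θ_B = n₂/n₁ = 0.9519.
θ_B = arctan(0.9519) = 43.59°.

θ_B ≈ 43.59°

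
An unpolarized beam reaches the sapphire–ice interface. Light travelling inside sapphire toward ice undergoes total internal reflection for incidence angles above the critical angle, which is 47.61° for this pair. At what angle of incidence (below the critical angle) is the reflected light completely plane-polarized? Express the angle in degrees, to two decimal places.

sin θ_c = n₂/n₁, so n₂/n₁ = sin 47.61° = 0.7386.
Brewster: tan θ_B = n₂/n₁ = 0.7386.
θ_B = arctan(0.7386) = 36.45°.

θ_B ≈ 36.45°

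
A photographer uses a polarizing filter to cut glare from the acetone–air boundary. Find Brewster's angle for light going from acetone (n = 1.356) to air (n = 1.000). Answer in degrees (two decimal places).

θ_B ≈ 36.41°

Here n₂/n₁ = 1.000/1.356 = 0.7375, and Brewster's law gives tan θ_B = n₂/n₁.
So θ_B = arctan 0.7375 = 36.41°.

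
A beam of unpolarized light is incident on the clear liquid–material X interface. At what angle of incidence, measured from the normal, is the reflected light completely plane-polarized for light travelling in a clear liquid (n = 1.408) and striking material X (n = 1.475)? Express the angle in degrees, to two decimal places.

Here n₂/n₁ = 1.475/1.408 = 1.0476, and Brewster's law gives tan θ_B = n₂/n₁.
So θ_B = arctan 1.0476 = 46.33°.

θ_B ≈ 46.33°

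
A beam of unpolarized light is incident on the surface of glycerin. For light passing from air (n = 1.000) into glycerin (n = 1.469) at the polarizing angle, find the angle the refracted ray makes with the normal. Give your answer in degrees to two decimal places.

θ_t ≈ 34.24°

θ_B = arctan(n₂/n₁) = arctan(1.469/1.000) = 55.76°.
The refracted ray is perpendicular to the reflected ray, so θ_t = 90° − θ_B = 34.24°.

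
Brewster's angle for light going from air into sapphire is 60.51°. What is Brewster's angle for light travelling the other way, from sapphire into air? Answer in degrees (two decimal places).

tan θ_B' = n₁/n₂ = 1/tan θ_B, so θ_B' = 90° − θ_B.
θ_B' = 90° − 60.51° = 29.49°.

θ_B' ≈ 29.49°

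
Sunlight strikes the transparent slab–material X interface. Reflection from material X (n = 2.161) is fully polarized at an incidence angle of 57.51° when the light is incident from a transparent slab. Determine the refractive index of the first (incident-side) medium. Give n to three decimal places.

n ≈ 1.376

At the Brewster angle, tan θ_B = n₂/n₁ with n₁ on the incident side (a transparent slab) and n₂ on the transmitted side (material X).
n₁ = n₂ / tan θ_B = 2.161 / tan 57.51° = 1.376.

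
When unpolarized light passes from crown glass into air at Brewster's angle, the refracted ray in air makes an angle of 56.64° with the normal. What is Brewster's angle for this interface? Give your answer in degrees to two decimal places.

θ_B ≈ 33.36°

Since the reflected and refracted rays are at right angles at the polarizing angle, θ_B + θ_t = 90°.
θ_B = 90° − 56.64° = 33.36°.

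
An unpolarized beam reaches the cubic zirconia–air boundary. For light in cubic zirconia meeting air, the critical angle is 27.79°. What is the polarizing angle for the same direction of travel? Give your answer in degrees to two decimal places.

At the critical angle sin θ_c = n₂/n₁, giving n₂/n₁ = sin 27.79° = 0.4662.
Then tan θ_B = n₂/n₁ = 0.4662, so θ_B = arctan 0.4662 = 25.00°.

θ_B ≈ 25.00°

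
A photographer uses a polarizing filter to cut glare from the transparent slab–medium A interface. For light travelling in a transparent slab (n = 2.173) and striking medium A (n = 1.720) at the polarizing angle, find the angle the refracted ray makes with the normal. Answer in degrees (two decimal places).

First find Brewster's angle: tan θ_B = 1.720/2.173 = 0.7915, giving θ_B = 38.36°.
The refracted ray is perpendicular to the reflected ray, so θ_t = 90° − θ_B = 51.64°.

θ_t ≈ 51.64°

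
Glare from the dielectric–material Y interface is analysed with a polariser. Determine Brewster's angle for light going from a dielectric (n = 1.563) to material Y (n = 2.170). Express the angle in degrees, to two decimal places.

θ_B ≈ 54.24°

At Brewster's angle the reflected and refracted rays are perpendicular, which with Snell's law gives tan θ_B = n₂/n₁.
tan θ_B = n₂/n₁ = 2.170/1.563 = 1.3884. Taking the arctangent, θ_B = 54.24°.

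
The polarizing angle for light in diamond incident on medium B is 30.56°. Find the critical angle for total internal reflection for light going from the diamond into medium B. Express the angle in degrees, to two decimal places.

θ_c ≈ 36.19°

n₂/n₁ = tan 30.56° = 0.5905; the critical angle satisfies sin θ_c = n₂/n₁.
θ_c = arcsin(0.5905) = 36.19°.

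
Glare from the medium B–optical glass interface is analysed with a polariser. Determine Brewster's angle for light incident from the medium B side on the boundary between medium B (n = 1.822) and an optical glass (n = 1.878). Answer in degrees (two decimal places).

θ_B ≈ 45.87°

Brewster's condition: tan θ_B = n₂/n₁ = 1.878/1.822 = 1.0307. Taking the arctangent, θ_B = 45.87°.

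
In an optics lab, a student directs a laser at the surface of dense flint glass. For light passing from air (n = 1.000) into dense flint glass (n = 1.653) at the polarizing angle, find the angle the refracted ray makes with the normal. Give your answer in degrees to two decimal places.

θ_t ≈ 31.17°

First find Brewster's angle: tan θ_B = 1.653/1.000 = 1.6530, giving θ_B = 58.83°.
At Brewster's angle the reflected and refracted rays are perpendicular, so θ_t = 90° − θ_B = 90° − 58.83° = 31.17°.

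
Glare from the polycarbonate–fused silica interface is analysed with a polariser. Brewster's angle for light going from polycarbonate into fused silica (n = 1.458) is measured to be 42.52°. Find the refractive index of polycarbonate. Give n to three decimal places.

n ≈ 1.590

Full polarization of the reflected beam means tan θ_B = n₂/n₁, where n₁ is the incident medium (polycarbonate).
n₁ = n₂ / tan θ_B = 1.458 / tan 42.52° = 1.590.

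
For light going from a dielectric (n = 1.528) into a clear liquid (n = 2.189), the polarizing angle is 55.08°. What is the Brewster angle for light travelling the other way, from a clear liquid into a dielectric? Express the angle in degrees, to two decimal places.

θ_B' ≈ 34.92°

Reversing the direction swaps n₁ and n₂, so tan θ_B' = 1/tan θ_B and θ_B' = 90° − θ_B.
Hence θ_B' = 90° − 55.08° = 34.92°.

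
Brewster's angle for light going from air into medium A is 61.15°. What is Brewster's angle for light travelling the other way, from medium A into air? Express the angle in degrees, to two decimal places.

θ_B' ≈ 28.85°

tan θ_B' = n₁/n₂ = 1/tan θ_B, so θ_B' = 90° − θ_B.
θ_B' = 90° − 61.15° = 28.85°.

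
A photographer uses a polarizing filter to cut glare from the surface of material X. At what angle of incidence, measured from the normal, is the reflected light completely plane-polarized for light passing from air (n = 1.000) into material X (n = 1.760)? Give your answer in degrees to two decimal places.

tan θ_B = n₂/n₁ = 1.760/1.000 = 1.7600.
So θ_B = arctan 1.7600 = 60.40°.

θ_B ≈ 60.40°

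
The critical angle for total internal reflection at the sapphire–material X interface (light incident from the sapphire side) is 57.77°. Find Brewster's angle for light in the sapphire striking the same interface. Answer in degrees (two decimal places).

sin θ_c = n₂/n₁, so n₂/n₁ = sin 57.77° = 0.8459.
Brewster: tan θ_B = n₂/n₁ = 0.8459.
θ_B = arctan(0.8459) = 40.23°.

θ_B ≈ 40.23°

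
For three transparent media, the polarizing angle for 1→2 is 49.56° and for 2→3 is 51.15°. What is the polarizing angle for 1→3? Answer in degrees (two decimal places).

θ_B ≈ 55.53°

Each Brewster angle gives a ratio: n₂/n₁ = tan 49.56° = 1.1733, n₃/n₂ = tan 51.15° = 1.2415.
n₃/n₁ = 1.4567. Then tan θ_B(1→3) = n₃/n₁, so θ_B(1→3) = arctan(1.4567) = 55.53°.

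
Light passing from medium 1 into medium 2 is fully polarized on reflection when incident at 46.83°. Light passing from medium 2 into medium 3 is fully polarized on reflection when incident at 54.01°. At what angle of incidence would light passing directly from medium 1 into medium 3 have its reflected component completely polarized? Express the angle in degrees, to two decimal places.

tan θ_B(1→2) = n₂/n₁ = tan 46.83° = 1.0660.
tan θ_B(2→3) = n₃/n₂ = tan 54.01° = 1.3769.
So n₃/n₁ = (n₂/n₁)(n₃/n₂) = 1.0660 × 1.3769 = 1.4678.
θ_B(1→3) = arctan(1.4678) = 55.73°.

θ_B ≈ 55.73°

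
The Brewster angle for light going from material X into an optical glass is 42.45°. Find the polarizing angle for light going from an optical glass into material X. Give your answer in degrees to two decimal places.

θ_B' ≈ 47.55°

The two Brewster angles are complementary: θ_B' = 90° − θ_B = 90° − 42.45° = 47.55°.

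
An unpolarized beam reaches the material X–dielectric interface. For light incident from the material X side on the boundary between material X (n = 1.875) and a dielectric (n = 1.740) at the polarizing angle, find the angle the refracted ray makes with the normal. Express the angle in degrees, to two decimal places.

tan θ_B = n₂/n₁ = 1.740/1.875 = 0.9280, so θ_B = 42.86°.
Since θ_B + θ_t = 90° at Brewster incidence, θ_t = 90° − 42.86° = 47.14°.

θ_t ≈ 47.14°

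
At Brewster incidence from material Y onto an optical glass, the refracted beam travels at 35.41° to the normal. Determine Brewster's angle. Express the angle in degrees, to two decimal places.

θ_B ≈ 54.59°

Since the reflected and refracted rays are at right angles at the polarizing angle, θ_B + θ_t = 90°.
θ_B = 90° − 35.41° = 54.59°.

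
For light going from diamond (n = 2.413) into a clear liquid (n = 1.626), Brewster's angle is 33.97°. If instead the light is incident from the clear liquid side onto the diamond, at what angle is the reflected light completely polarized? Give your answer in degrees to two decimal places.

θ_B' ≈ 56.03°

The two Brewster angles are complementary: θ_B' = 90° − θ_B = 90° − 33.97° = 56.03°.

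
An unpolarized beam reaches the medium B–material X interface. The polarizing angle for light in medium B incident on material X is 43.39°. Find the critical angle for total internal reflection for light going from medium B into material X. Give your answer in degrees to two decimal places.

θ_c ≈ 70.97°

n₂/n₁ = tan 43.39° = 0.9453; the critical angle satisfies sin θ_c = n₂/n₁.
θ_c = arcsin(0.9453) = 70.97°.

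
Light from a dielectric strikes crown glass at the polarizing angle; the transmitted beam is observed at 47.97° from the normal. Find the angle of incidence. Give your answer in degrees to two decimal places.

θ_B ≈ 42.03°

At Brewster's angle the reflected and refracted rays are perpendicular, so θ_B + θ_t = 90°.
θ_B = 90° − 47.97° = 42.03°.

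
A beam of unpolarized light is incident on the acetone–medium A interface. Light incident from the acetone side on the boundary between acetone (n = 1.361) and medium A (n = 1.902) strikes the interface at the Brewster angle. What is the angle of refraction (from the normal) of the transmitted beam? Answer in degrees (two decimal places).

First find Brewster's angle: tan θ_B = 1.902/1.361 = 1.3975, giving θ_B = 54.41°.
The refracted ray is perpendicular to the reflected ray, so θ_t = 90° − θ_B = 35.59°.

θ_t ≈ 35.59°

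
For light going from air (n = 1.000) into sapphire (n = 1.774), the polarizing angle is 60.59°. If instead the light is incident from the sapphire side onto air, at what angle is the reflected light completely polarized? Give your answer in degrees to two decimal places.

θ_B' ≈ 29.41°

tan θ_B' = n₁/n₂ = 1/tan θ_B, so θ_B' = 90° − θ_B.
θ_B' = 90° − 60.59° = 29.41°.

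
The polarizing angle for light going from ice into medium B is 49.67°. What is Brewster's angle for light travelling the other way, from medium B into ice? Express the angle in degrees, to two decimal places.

θ_B' ≈ 40.33°

tan θ_B' = n₁/n₂ = 1/tan θ_B, so θ_B' = 90° − θ_B.
θ_B' = 90° − 49.67° = 40.33°.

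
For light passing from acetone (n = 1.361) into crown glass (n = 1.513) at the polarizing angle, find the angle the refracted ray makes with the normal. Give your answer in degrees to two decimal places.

tan θ_B = n₂/n₁ = 1.513/1.361 = 1.1117, so θ_B = 48.03°.
At Brewster's angle the reflected and refracted rays are perpendicular, so θ_t = 90° − θ_B = 90° − 48.03° = 41.97°.

θ_t ≈ 41.97°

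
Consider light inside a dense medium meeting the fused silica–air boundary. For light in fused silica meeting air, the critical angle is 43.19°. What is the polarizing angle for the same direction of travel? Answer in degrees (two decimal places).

θ_B ≈ 34.39°

sin θ_c = n₂/n₁, so n₂/n₁ = sin 43.19° = 0.6844.
Brewster: tan θ_B = n₂/n₁ = 0.6844.
θ_B = arctan(0.6844) = 34.39°.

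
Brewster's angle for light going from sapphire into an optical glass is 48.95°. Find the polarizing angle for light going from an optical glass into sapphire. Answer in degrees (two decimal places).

θ_B' ≈ 41.05°

The two Brewster angles are complementary: θ_B' = 90° − θ_B = 90° − 48.95° = 41.05°.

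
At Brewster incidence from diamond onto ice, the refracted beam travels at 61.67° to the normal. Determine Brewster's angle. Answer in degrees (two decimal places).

Brewster's condition makes the reflected and refracted beams perpendicular: θ_B + θ_t = 90°.
So θ_B = 90° − θ_t = 90° − 61.67° = 28.33°.

θ_B ≈ 28.33°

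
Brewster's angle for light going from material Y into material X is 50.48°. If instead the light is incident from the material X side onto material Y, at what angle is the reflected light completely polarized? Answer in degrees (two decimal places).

tan θ_B' = n₁/n₂ = 1/tan θ_B, so θ_B' = 90° − θ_B.
θ_B' = 90° − 50.48° = 39.52°.

θ_B' ≈ 39.52°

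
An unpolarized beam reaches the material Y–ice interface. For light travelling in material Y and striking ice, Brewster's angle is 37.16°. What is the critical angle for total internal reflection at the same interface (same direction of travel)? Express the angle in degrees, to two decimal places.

tan θ_B = n₂/n₁ = tan 37.16° = 0.7579.
Total internal reflection: sin θ_c = n₂/n₁ = 0.7579.
θ_c = arcsin(0.7579) = 49.28°.

θ_c ≈ 49.28°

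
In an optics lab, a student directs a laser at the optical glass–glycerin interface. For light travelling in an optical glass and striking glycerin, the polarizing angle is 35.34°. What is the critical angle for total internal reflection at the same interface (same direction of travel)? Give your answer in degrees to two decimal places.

n₂/n₁ = tan 35.34° = 0.7091; the critical angle satisfies sin θ_c = n₂/n₁.
θ_c = arcsin(0.7091) = 45.16°.

θ_c ≈ 45.16°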